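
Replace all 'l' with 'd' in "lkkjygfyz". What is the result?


Input string: 'lkkjygfyz'
Operation: replace 'l' with 'd'
Positions of 'l': 0
After replacement: dkkjygfyz


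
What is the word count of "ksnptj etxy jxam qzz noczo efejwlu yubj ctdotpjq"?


Input string: 'ksnptj etxy jxam qzz noczo efejwlu yubj ctdotpjq'
Operation: split by spaces
Words found: 'ksnptj', 'etxy', 'jxam', 'qzz', 'noczo', 'efejwlu', 'yubj', 'ctdotpjq'
Word count: 8


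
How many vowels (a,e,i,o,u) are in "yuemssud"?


Input string: 'yuemssud'
Operation: count vowels (a, e, i, o, u)
Scan: s[0]='y', s[1]='u' (vowel), s[2]='e' (vowel), s[3]='m', s[4]='s', s[5]='s', s[6]='u' (vowel), s[7]='d'
Vowels found: 3
Result: 3


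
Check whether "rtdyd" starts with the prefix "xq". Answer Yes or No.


Input string: 'rtdyd'
Prefix to check: 'xq'
First 2 characters of input: 'rt'
Match: False
Result: No


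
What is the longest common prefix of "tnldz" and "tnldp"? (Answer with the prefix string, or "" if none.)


String 1: 'tnldz'
String 2: 'tnldp'
Compare position by position:
pos 0: 't' vs 't' match
pos 1: 'n' vs 'n' match
pos 2: 'l' vs 'l' match
pos 3: 'd' vs 'd' match
pos 4: 'z' vs 'p' differ -> stop
Longest common prefix: "tnld" (length 4)


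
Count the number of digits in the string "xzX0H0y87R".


Input string: 'xzX0H0y87R'
Operation: count digit characters (0-9)
Scan: 'x', 'z', 'X', '0'(digit), 'H', '0'(digit), 'y', '8'(digit), '7'(digit), 'R'
Digits found: 4
Result: 4


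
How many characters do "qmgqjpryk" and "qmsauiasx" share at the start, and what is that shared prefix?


String 1: 'qmgqjpryk'
String 2: 'qmsauiasx'
Compare position by position:
pos 0: 'q' vs 'q' match
pos 1: 'm' vs 'm' match
pos 2: 'g' vs 's' differ -> stop
Longest common prefix: "qm" (length 2)


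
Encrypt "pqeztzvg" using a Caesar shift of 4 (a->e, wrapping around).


Input: 'pqeztzvg', shift = 4
Operation: for each letter, (position + 4) mod 26
Mapping: 'p'(15+4=19)->'t', 'q'(16+4=20)->'u', 'e'(4+4=8)->'i', 'z'(25+4=29, 29 mod 26=3)->'d', 't'(19+4=23)->'x', 'z'(25+4=29, 29 mod 26=3)->'d', 'v'(21+4=25)->'z', 'g'(6+4=10)->'k'
Result: tuidxdzk


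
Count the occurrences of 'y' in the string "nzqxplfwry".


Input string: 'nzqxplfwry'
Target character: 'y'
Scan each position: s[9]='y'
Matches found at indices: 9
Total: 1


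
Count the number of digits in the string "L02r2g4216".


Input string: 'L02r2g4216'
Operation: count digit characters (0-9)
Scan: 'L', '0'(digit), '2'(digit), 'r', '2'(digit), 'g', '4'(digit), '2'(digit), '1'(digit), '6'(digit)
Digits found: 7
Result: 7


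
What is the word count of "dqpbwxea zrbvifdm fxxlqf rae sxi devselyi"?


Input string: 'dqpbwxea zrbvifdm fxxlqf rae sxi devselyi'
Operation: split by spaces
Words found: 'dqpbwxea', 'zrbvifdm', 'fxxlqf', 'rae', 'sxi', 'devselyi'
Word count: 6


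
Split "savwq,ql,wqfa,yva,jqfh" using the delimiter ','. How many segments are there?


Input string: 'savwq,ql,wqfa,yva,jqfh'
Delimiter: ','
Split result: 'savwq', 'ql', 'wqfa', 'yva', 'jqfh'
Number of parts: 5


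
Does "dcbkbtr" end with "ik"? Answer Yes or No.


Input string: 'dcbkbtr'
Suffix to check: 'ik'
Last 2 characters of input: 'tr'
Match: False
Result: No


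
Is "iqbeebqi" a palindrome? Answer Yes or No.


Input string: 'iqbeebqi'
Reversed: 'iqbeebqi'
Compare pairs: s[0]='i' vs s[7]='i' (match), s[1]='q' vs s[6]='q' (match), s[2]='b' vs s[5]='b' (match), s[3]='e' vs s[4]='e' (match)
Palindrome: Yes


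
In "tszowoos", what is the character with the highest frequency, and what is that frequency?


Input: 'tszowoos'
Operation: tally each character
Counts: 'o':3, 's':2, 't':1, 'w':1, 'z':1
Maximum: 'o' appears 3 times


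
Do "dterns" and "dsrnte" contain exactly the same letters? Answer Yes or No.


String 1: 'dterns' -> sorted: 'denrst'
String 2: 'dsrnte' -> sorted: 'denrst'
Compare sorted forms: 'denrst' == 'denrst'
Anagram: Yes


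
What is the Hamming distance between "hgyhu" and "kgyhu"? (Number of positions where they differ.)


String 1: 'hgyhu'
String 2: 'kgyhu'
Compare each position: pos 0: 'h'!='k', pos 1: 'g'=='g', pos 2: 'y'=='y', pos 3: 'h'=='h', pos 4: 'u'=='u'
Differing positions: 1
Hamming distance: 1


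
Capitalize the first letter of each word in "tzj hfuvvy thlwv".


Input string: 'tzj hfuvvy thlwv'
Operation: capitalize first letter of each word
Word transformations: 'tzj'->'Tzj', 'hfuvvy'->'Hfuvvy', 'thlwv'->'Thlwv'
Result: Tzj Hfuvvy Thlwv


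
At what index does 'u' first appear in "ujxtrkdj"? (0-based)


Input string: 'ujxtrkdj'
Target: 'u'
Scanning left to right: s[0]='u'
First match at index: 0


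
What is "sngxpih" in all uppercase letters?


Input string: 'sngxpih'
Operation: convert each letter to uppercase
Mapping: 's'->'S', 'n'->'N', 'g'->'G', 'x'->'X', 'p'->'P', 'i'->'I', 'h'->'H'
Result: SNGXPIH


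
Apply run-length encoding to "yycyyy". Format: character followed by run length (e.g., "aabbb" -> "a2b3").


Input: 'yycyyy'
Operation: identify consecutive runs
Runs: 'yy' -> y2, 'c' -> c1, 'yyy' -> y3
Encoded: y2c1y3


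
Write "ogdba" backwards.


Input string: 'ogdba'
Operation: reverse character order
Original order: 'o' -> 'g' -> 'd' -> 'b' -> 'a'
Reversed order: 'a' -> 'b' -> 'd' -> 'g' -> 'o'
Result: abdgo


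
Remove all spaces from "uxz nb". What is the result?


Input string: 'uxz nb'
Operation: remove all spaces
Words: 'uxz', 'nb'
Join without spaces: uxznb


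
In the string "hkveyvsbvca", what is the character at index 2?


Input string: 'hkveyvsbvca'
Operation: get character at index 2
Index mapping: s[0]='h', s[1]='k', s[2]='v'
Result: 'v'


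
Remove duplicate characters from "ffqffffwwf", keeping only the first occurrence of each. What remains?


Input: 'ffqffffwwf'
Operation: keep first occurrence of each character
Scan: s[0]='f' new -> keep; s[1]='f' seen -> skip; s[2]='q' new -> keep; s[3]='f' seen -> skip; s[4]='f' seen -> skip; s[5]='f' seen -> skip; s[6]='f' seen -> skip; s[7]='w' new -> keep; s[8]='w' seen -> skip; s[9]='f' seen -> skip
Result: fqw


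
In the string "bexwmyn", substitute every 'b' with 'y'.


Input string: 'bexwmyn'
Operation: replace 'b' with 'y'
Positions of 'b': 0
After replacement: yexwmyn


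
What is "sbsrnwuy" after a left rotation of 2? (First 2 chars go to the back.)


Input: 'sbsrnwuy', shift = 2
Operation: split at index 2 and swap parts
Front part s[0:2] = 'sb'
Back part s[2:] = 'srnwuy'
Rotated = back + front = 'srnwuy' + 'sb'
Result: srnwuysb


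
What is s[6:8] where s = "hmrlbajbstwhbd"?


Input string: 'hmrlbajbstwhbd'
Operation: slice [6:8]
Extract characters: s[6]='j', s[7]='b'
Result: jb


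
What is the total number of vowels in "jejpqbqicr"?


Input string: 'jejpqbqicr'
Operation: count vowels (a, e, i, o, u)
Scan: s[0]='j', s[1]='e' (vowel), s[2]='j', s[3]='p', s[4]='q', s[5]='b', s[6]='q', s[7]='i' (vowel), s[8]='c', s[9]='r'
Vowels found: 2
Result: 2


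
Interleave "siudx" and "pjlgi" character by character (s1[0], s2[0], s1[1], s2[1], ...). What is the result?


String 1: 'siudx'
String 2: 'pjlgi'
Operation: alternate characters
Pairs: 's'+'p', 'i'+'j', 'u'+'l', 'd'+'g', 'x'+'i'
Result: spijuldgxi


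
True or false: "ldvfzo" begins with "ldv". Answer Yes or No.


Input string: 'ldvfzo'
Prefix to check: 'ldv'
First 3 characters of input: 'ldv'
Match: True
Result: Yes


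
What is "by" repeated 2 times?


Input string: 'by'
Operation: repeat 2 times
Concatenation: 'by' + 'by'
Result: byby


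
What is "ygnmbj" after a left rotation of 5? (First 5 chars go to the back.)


Input: 'ygnmbj', shift = 5
Operation: split at index 5 and swap parts
Front part s[0:5] = 'ygnmb'
Back part s[5:] = 'j'
Rotated = back + front = 'j' + 'ygnmb'
Result: jygnmb


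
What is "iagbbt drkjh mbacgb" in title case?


Input string: 'iagbbt drkjh mbacgb'
Operation: capitalize first letter of each word
Word transformations: 'iagbbt'->'Iagbbt', 'drkjh'->'Drkjh', 'mbacgb'->'Mbacgb'
Result: Iagbbt Drkjh Mbacgb


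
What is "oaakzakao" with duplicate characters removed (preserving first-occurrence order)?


Input: 'oaakzakao'
Operation: keep first occurrence of each character
Scan: s[0]='o' new -> keep; s[1]='a' new -> keep; s[2]='a' seen -> skip; s[3]='k' new -> keep; s[4]='z' new -> keep; s[5]='a' seen -> skip; s[6]='k' seen -> skip; s[7]='a' seen -> skip; s[8]='o' seen -> skip
Result: oakz


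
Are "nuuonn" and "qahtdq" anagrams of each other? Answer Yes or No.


String 1: 'nuuonn' -> sorted: 'nnnouu'
String 2: 'qahtdq' -> sorted: 'adhqqt'
Compare sorted forms: 'nnnouu' != 'adhqqt'
Anagram: No


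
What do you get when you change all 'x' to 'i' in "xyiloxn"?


Input string: 'xyiloxn'
Operation: replace 'x' with 'i'
Positions of 'x': 0, 5
After replacement: iyiloin


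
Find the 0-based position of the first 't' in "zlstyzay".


Input string: 'zlstyzay'
Target: 't'
Scanning left to right: s[0]='z', s[1]='l', s[2]='s', s[3]='t'
First match at index: 3


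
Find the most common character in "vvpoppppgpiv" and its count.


Input: 'vvpoppppgpiv'
Operation: tally each character
Counts: 'g':1, 'i':1, 'o':1, 'p':6, 'v':3
Maximum: 'p' appears 6 times


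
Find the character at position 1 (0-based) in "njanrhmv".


Input string: 'njanrhmv'
Operation: get character at index 1
Index mapping: s[0]='n', s[1]='j'
Result: 'j'


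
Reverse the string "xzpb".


Input string: 'xzpb'
Operation: reverse character order
Original order: 'x' -> 'z' -> 'p' -> 'b'
Reversed order: 'b' -> 'p' -> 'z' -> 'x'
Result: bpzx


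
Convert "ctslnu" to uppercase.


Input string: 'ctslnu'
Operation: convert each letter to uppercase
Mapping: 'c'->'C', 't'->'T', 's'->'S', 'l'->'L', 'n'->'N', 'u'->'U'
Result: CTSLNU


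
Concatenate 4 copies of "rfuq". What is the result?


Input string: 'rfuq'
Operation: repeat 4 times
Concatenation: 'rfuq' + 'rfuq' + 'rfuq' + 'rfuq'
Result: rfuqrfuqrfuqrfuq


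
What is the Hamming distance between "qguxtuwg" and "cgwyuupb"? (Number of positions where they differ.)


String 1: 'qguxtuwg'
String 2: 'cgwyuupb'
Compare each position: pos 0: 'q'!='c', pos 1: 'g'=='g', pos 2: 'u'!='w', pos 3: 'x'!='y', pos 4: 't'!='u', pos 5: 'u'=='u', pos 6: 'w'!='p', pos 7: 'g'!='b'
Differing positions: 6
Hamming distance: 6


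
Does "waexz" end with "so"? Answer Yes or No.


Input string: 'waexz'
Suffix to check: 'so'
Last 2 characters of input: 'xz'
Match: False
Result: No


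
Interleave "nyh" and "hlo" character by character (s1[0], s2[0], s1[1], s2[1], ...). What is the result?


String 1: 'nyh'
String 2: 'hlo'
Operation: alternate characters
Pairs: 'n'+'h', 'y'+'l', 'h'+'o'
Result: nhylho


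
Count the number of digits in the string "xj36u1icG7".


Input string: 'xj36u1icG7'
Operation: count digit characters (0-9)
Scan: 'x', 'j', '3'(digit), '6'(digit), 'u', '1'(digit), 'i', 'c', 'G', '7'(digit)
Digits found: 4
Result: 4


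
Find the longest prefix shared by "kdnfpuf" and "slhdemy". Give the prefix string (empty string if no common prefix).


String 1: 'kdnfpuf'
String 2: 'slhdemy'
Compare position by position:
pos 0: 'k' vs 's' differ -> stop
Longest common prefix: "" (length 0)


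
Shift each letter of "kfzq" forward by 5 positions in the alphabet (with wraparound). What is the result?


Input: 'kfzq', shift = 5
Operation: for each letter, (position + 5) mod 26
Mapping: 'k'(10+5=15)->'p', 'f'(5+5=10)->'k', 'z'(25+5=30, 30 mod 26=4)->'e', 'q'(16+5=21)->'v'
Result: pkev


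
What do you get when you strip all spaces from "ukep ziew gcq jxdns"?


Input string: 'ukep ziew gcq jxdns'
Operation: remove all spaces
Words: 'ukep', 'ziew', 'gcq', 'jxdns'
Join without spaces: ukepziewgcqjxdns


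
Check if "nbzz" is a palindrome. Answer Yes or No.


Input string: 'nbzz'
Reversed: 'zzbn'
Compare pairs: s[0]='n' vs s[3]='z' (mismatch), s[1]='b' vs s[2]='z' (mismatch)
Palindrome: No


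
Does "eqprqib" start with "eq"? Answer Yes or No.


Input string: 'eqprqib'
Prefix to check: 'eq'
First 2 characters of input: 'eq'
Match: True
Result: Yes


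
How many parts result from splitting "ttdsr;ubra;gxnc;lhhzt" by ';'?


Input string: 'ttdsr;ubra;gxnc;lhhzt'
Delimiter: ';'
Split result: 'ttdsr', 'ubra', 'gxnc', 'lhhzt'
Number of parts: 4


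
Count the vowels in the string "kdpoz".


Input string: 'kdpoz'
Operation: count vowels (a, e, i, o, u)
Scan: s[0]='k', s[1]='d', s[2]='p', s[3]='o' (vowel), s[4]='z'
Vowels found: 1
Result: 1


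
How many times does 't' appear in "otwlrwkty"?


Input string: 'otwlrwkty'
Target character: 't'
Scan each position: s[1]='t', s[7]='t'
Matches found at indices: 1, 7
Total: 2


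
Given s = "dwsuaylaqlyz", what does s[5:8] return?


Input string: 'dwsuaylaqlyz'
Operation: slice [5:8]
Extract characters: s[5]='y', s[6]='l', s[7]='a'
Result: yla


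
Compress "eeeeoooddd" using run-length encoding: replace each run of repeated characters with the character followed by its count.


Input: 'eeeeoooddd'
Operation: identify consecutive runs
Runs: 'eeee' -> e4, 'ooo' -> o3, 'ddd' -> d3
Encoded: e4o3d3


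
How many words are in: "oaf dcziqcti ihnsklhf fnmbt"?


Input string: 'oaf dcziqcti ihnsklhf fnmbt'
Operation: split by spaces
Words found: 'oaf', 'dcziqcti', 'ihnsklhf', 'fnmbt'
Word count: 4


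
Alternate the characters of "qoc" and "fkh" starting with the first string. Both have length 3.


String 1: 'qoc'
String 2: 'fkh'
Operation: alternate characters
Pairs: 'q'+'f', 'o'+'k', 'c'+'h'
Result: qfokch


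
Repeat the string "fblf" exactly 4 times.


Input string: 'fblf'
Operation: repeat 4 times
Concatenation: 'fblf' + 'fblf' + 'fblf' + 'fblf'
Result: fblffblffblffblf


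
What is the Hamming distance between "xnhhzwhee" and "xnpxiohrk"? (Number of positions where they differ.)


String 1: 'xnhhzwhee'
String 2: 'xnpxiohrk'
Compare each position: pos 0: 'x'=='x', pos 1: 'n'=='n', pos 2: 'h'!='p', pos 3: 'h'!='x', pos 4: 'z'!='i', pos 5: 'w'!='o', pos 6: 'h'=='h', pos 7: 'e'!='r', pos 8: 'e'!='k'
Differing positions: 6
Hamming distance: 6


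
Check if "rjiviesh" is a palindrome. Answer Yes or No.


Input string: 'rjiviesh'
Reversed: 'hseivijr'
Compare pairs: s[0]='r' vs s[7]='h' (mismatch), s[1]='j' vs s[6]='s' (mismatch), s[2]='i' vs s[5]='e' (mismatch), s[3]='v' vs s[4]='i' (mismatch)
Palindrome: No


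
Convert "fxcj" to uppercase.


Input string: 'fxcj'
Operation: convert each letter to uppercase
Mapping: 'f'->'F', 'x'->'X', 'c'->'C', 'j'->'J'
Result: FXCJ


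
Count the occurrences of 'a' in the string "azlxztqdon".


Input string: 'azlxztqdon'
Target character: 'a'
Scan each position: s[0]='a'
Matches found at indices: 0
Total: 1


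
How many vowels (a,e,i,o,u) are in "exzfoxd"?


Input string: 'exzfoxd'
Operation: count vowels (a, e, i, o, u)
Scan: s[0]='e' (vowel), s[1]='x', s[2]='z', s[3]='f', s[4]='o' (vowel), s[5]='x', s[6]='d'
Vowels found: 2
Result: 2


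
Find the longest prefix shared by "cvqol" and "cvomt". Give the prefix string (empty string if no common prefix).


String 1: 'cvqol'
String 2: 'cvomt'
Compare position by position:
pos 0: 'c' vs 'c' match
pos 1: 'v' vs 'v' match
pos 2: 'q' vs 'o' differ -> stop
Longest common prefix: "cv" (length 2)


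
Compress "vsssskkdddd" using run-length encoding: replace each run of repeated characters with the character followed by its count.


Input: 'vsssskkdddd'
Operation: identify consecutive runs
Runs: 'v' -> v1, 'ssss' -> s4, 'kk' -> k2, 'dddd' -> d4
Encoded: v1s4k2d4


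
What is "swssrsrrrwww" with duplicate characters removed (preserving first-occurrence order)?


Input: 'swssrsrrrwww'
Operation: keep first occurrence of each character
Scan: s[0]='s' new -> keep; s[1]='w' new -> keep; s[2]='s' seen -> skip; s[3]='s' seen -> skip; s[4]='r' new -> keep; s[5]='s' seen -> skip; s[6]='r' seen -> skip; s[7]='r' seen -> skip; s[8]='r' seen -> skip; s[9]='w' seen -> skip; s[10]='w' seen -> skip; s[11]='w' seen -> skip
Result: swr


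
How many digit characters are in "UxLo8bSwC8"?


Input string: 'UxLo8bSwC8'
Operation: count digit characters (0-9)
Scan: 'U', 'x', 'L', 'o', '8'(digit), 'b', 'S', 'w', 'C', '8'(digit)
Digits found: 2
Result: 2


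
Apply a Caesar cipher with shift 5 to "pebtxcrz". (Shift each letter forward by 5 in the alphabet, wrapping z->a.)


Input: 'pebtxcrz', shift = 5
Operation: for each letter, (position + 5) mod 26
Mapping: 'p'(15+5=20)->'u', 'e'(4+5=9)->'j', 'b'(1+5=6)->'g', 't'(19+5=24)->'y', 'x'(23+5=28, 28 mod 26=2)->'c', 'c'(2+5=7)->'h', 'r'(17+5=22)->'w', 'z'(25+5=30, 30 mod 26=4)->'e'
Result: ujgychwe


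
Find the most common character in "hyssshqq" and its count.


Input: 'hyssshqq'
Operation: tally each character
Counts: 'h':2, 'q':2, 's':3, 'y':1
Maximum: 's' appears 3 times


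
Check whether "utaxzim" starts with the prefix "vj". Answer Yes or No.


Input string: 'utaxzim'
Prefix to check: 'vj'
First 2 characters of input: 'ut'
Match: False
Result: No


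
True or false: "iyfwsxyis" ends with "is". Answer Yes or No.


Input string: 'iyfwsxyis'
Suffix to check: 'is'
Last 2 characters of input: 'is'
Match: True
Result: Yes


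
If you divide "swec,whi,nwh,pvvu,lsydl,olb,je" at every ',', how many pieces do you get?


Input string: 'swec,whi,nwh,pvvu,lsydl,olb,je'
Delimiter: ','
Split result: 'swec', 'whi', 'nwh', 'pvvu', 'lsydl', 'olb', 'je'
Number of parts: 7


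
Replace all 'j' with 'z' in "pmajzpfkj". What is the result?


Input string: 'pmajzpfkj'
Operation: replace 'j' with 'z'
Positions of 'j': 3, 8
After replacement: pmazzpfkz


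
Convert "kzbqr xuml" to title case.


Input string: 'kzbqr xuml'
Operation: capitalize first letter of each word
Word transformations: 'kzbqr'->'Kzbqr', 'xuml'->'Xuml'
Result: Kzbqr Xuml


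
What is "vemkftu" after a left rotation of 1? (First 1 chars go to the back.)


Input: 'vemkftu', shift = 1
Operation: split at index 1 and swap parts
Front part s[0:1] = 'v'
Back part s[1:] = 'emkftu'
Rotated = back + front = 'emkftu' + 'v'
Result: emkftuv


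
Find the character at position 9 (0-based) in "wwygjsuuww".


Input string: 'wwygjsuuww'
Operation: get character at index 9
Index mapping: s[0]='w', s[1]='w', s[2]='y', s[3]='g', s[4]='j', s[5]='s', s[6]='u', s[7]='u', s[8]='w', s[9]='w'
Result: 'w'


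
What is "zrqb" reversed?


Input string: 'zrqb'
Operation: reverse character order
Original order: 'z' -> 'r' -> 'q' -> 'b'
Reversed order: 'b' -> 'q' -> 'r' -> 'z'
Result: bqrz


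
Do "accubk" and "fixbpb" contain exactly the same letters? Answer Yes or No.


String 1: 'accubk' -> sorted: 'abccku'
String 2: 'fixbpb' -> sorted: 'bbfipx'
Compare sorted forms: 'abccku' != 'bbfipx'
Anagram: No


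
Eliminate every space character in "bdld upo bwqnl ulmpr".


Input string: 'bdld upo bwqnl ulmpr'
Operation: remove all spaces
Words: 'bdld', 'upo', 'bwqnl', 'ulmpr'
Join without spaces: bdldupobwqnlulmpr


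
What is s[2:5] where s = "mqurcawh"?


Input string: 'mqurcawh'
Operation: slice [2:5]
Extract characters: s[2]='u', s[3]='r', s[4]='c'
Result: urc


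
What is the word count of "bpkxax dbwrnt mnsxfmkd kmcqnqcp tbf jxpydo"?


Input string: 'bpkxax dbwrnt mnsxfmkd kmcqnqcp tbf jxpydo'
Operation: split by spaces
Words found: 'bpkxax', 'dbwrnt', 'mnsxfmkd', 'kmcqnqcp', 'tbf', 'jxpydo'
Word count: 6


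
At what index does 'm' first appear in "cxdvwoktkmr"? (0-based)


Input string: 'cxdvwoktkmr'
Target: 'm'
Scanning left to right: s[0]='c', s[1]='x', s[2]='d', s[3]='v', s[4]='w', s[5]='o', s[6]='k', s[7]='t', s[8]='k', s[9]='m'
First match at index: 9


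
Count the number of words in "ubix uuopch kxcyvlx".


Input string: 'ubix uuopch kxcyvlx'
Operation: split by spaces
Words found: 'ubix', 'uuopch', 'kxcyvlx'
Word count: 3


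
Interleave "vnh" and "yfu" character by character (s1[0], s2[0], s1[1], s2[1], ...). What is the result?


String 1: 'vnh'
String 2: 'yfu'
Operation: alternate characters
Pairs: 'v'+'y', 'n'+'f', 'h'+'u'
Result: vynfhu


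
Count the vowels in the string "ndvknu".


Input string: 'ndvknu'
Operation: count vowels (a, e, i, o, u)
Scan: s[0]='n', s[1]='d', s[2]='v', s[3]='k', s[4]='n', s[5]='u' (vowel)
Vowels found: 1
Result: 1


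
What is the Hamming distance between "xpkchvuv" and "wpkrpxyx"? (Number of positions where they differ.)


String 1: 'xpkchvuv'
String 2: 'wpkrpxyx'
Compare each position: pos 0: 'x'!='w', pos 1: 'p'=='p', pos 2: 'k'=='k', pos 3: 'c'!='r', pos 4: 'h'!='p', pos 5: 'v'!='x', pos 6: 'u'!='y', pos 7: 'v'!='x'
Differing positions: 6
Hamming distance: 6


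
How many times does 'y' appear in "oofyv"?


Input string: 'oofyv'
Target character: 'y'
Scan each position: s[3]='y'
Matches found at indices: 3
Total: 1


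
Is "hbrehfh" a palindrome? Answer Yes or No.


Input string: 'hbrehfh'
Reversed: 'hfherbh'
Compare pairs: s[0]='h' vs s[6]='h' (match), s[1]='b' vs s[5]='f' (mismatch), s[2]='r' vs s[4]='h' (mismatch)
Palindrome: No


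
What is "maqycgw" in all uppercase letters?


Input string: 'maqycgw'
Operation: convert each letter to uppercase
Mapping: 'm'->'M', 'a'->'A', 'q'->'Q', 'y'->'Y', 'c'->'C', 'g'->'G', 'w'->'W'
Result: MAQYCGW


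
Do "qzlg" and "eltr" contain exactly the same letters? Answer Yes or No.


String 1: 'qzlg' -> sorted: 'glqz'
String 2: 'eltr' -> sorted: 'elrt'
Compare sorted forms: 'glqz' != 'elrt'
Anagram: No


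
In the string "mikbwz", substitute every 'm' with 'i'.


Input string: 'mikbwz'
Operation: replace 'm' with 'i'
Positions of 'm': 0
After replacement: iikbwz


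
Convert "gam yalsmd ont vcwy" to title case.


Input string: 'gam yalsmd ont vcwy'
Operation: capitalize first letter of each word
Word transformations: 'gam'->'Gam', 'yalsmd'->'Yalsmd', 'ont'->'Ont', 'vcwy'->'Vcwy'
Result: Gam Yalsmd Ont Vcwy


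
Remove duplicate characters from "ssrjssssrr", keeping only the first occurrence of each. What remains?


Input: 'ssrjssssrr'
Operation: keep first occurrence of each character
Scan: s[0]='s' new -> keep; s[1]='s' seen -> skip; s[2]='r' new -> keep; s[3]='j' new -> keep; s[4]='s' seen -> skip; s[5]='s' seen -> skip; s[6]='s' seen -> skip; s[7]='s' seen -> skip; s[8]='r' seen -> skip; s[9]='r' seen -> skip
Result: srj


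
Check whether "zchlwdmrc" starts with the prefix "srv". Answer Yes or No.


Input string: 'zchlwdmrc'
Prefix to check: 'srv'
First 3 characters of input: 'zch'
Match: False
Result: No


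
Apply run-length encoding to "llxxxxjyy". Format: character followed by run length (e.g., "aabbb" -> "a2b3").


Input: 'llxxxxjyy'
Operation: identify consecutive runs
Runs: 'll' -> l2, 'xxxx' -> x4, 'j' -> j1, 'yy' -> y2
Encoded: l2x4j1y2


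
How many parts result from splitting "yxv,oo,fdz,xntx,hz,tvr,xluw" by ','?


Input string: 'yxv,oo,fdz,xntx,hz,tvr,xluw'
Delimiter: ','
Split result: 'yxv', 'oo', 'fdz', 'xntx', 'hz', 'tvr', 'xluw'
Number of parts: 7


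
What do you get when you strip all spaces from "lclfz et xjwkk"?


Input string: 'lclfz et xjwkk'
Operation: remove all spaces
Words: 'lclfz', 'et', 'xjwkk'
Join without spaces: lclfzetxjwkk


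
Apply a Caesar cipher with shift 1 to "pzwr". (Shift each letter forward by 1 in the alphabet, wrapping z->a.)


Input: 'pzwr', shift = 1
Operation: for each letter, (position + 1) mod 26
Mapping: 'p'(15+1=16)->'q', 'z'(25+1=26, 26 mod 26=0)->'a', 'w'(22+1=23)->'x', 'r'(17+1=18)->'s'
Result: qaxs


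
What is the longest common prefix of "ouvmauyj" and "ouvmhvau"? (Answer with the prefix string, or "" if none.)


String 1: 'ouvmauyj'
String 2: 'ouvmhvau'
Compare position by position:
pos 0: 'o' vs 'o' match
pos 1: 'u' vs 'u' match
pos 2: 'v' vs 'v' match
pos 3: 'm' vs 'm' match
pos 4: 'a' vs 'h' differ -> stop
Longest common prefix: "ouvm" (length 4)


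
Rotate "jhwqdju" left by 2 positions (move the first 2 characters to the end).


Input: 'jhwqdju', shift = 2
Operation: split at index 2 and swap parts
Front part s[0:2] = 'jh'
Back part s[2:] = 'wqdju'
Rotated = back + front = 'wqdju' + 'jh'
Result: wqdjujh


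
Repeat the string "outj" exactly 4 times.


Input string: 'outj'
Operation: repeat 4 times
Concatenation: 'outj' + 'outj' + 'outj' + 'outj'
Result: outjoutjoutjoutj


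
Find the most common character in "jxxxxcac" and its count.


Input: 'jxxxxcac'
Operation: tally each character
Counts: 'a':1, 'c':2, 'j':1, 'x':4
Maximum: 'x' appears 4 times


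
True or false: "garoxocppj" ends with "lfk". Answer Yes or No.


Input string: 'garoxocppj'
Suffix to check: 'lfk'
Last 3 characters of input: 'ppj'
Match: False
Result: No


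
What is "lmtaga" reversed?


Input string: 'lmtaga'
Operation: reverse character order
Original order: 'l' -> 'm' -> 't' -> 'a' -> 'g' -> 'a'
Reversed order: 'a' -> 'g' -> 'a' -> 't' -> 'm' -> 'l'
Result: agatml


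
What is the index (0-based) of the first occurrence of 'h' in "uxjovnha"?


Input string: 'uxjovnha'
Target: 'h'
Scanning left to right: s[0]='u', s[1]='x', s[2]='j', s[3]='o', s[4]='v', s[5]='n', s[6]='h'
First match at index: 6


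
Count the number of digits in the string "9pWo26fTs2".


Input string: '9pWo26fTs2'
Operation: count digit characters (0-9)
Scan: '9'(digit), 'p', 'W', 'o', '2'(digit), '6'(digit), 'f', 'T', 's', '2'(digit)
Digits found: 4
Result: 4


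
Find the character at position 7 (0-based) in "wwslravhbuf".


Input string: 'wwslravhbuf'
Operation: get character at index 7
Index mapping: s[0]='w', s[1]='w', s[2]='s', s[3]='l', s[4]='r', s[5]='a', s[6]='v', s[7]='h'
Result: 'h'


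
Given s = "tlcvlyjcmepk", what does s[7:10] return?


Input string: 'tlcvlyjcmepk'
Operation: slice [7:10]
Extract characters: s[7]='c', s[8]='m', s[9]='e'
Result: cme


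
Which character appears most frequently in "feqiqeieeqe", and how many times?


Input: 'feqiqeieeqe'
Operation: tally each character
Counts: 'e':5, 'f':1, 'i':2, 'q':3
Maximum: 'e' appears 5 times


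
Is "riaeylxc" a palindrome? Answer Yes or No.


Input string: 'riaeylxc'
Reversed: 'cxlyeair'
Compare pairs: s[0]='r' vs s[7]='c' (mismatch), s[1]='i' vs s[6]='x' (mismatch), s[2]='a' vs s[5]='l' (mismatch), s[3]='e' vs s[4]='y' (mismatch)
Palindrome: No


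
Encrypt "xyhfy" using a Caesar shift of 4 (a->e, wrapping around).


Input: 'xyhfy', shift = 4
Operation: for each letter, (position + 4) mod 26
Mapping: 'x'(23+4=27, 27 mod 26=1)->'b', 'y'(24+4=28, 28 mod 26=2)->'c', 'h'(7+4=11)->'l', 'f'(5+4=9)->'j', 'y'(24+4=28, 28 mod 26=2)->'c'
Result: bcljc


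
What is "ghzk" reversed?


Input string: 'ghzk'
Operation: reverse character order
Original order: 'g' -> 'h' -> 'z' -> 'k'
Reversed order: 'k' -> 'z' -> 'h' -> 'g'
Result: kzhg


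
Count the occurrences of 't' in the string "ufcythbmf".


Input string: 'ufcythbmf'
Target character: 't'
Scan each position: s[4]='t'
Matches found at indices: 4
Total: 1


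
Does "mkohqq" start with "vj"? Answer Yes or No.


Input string: 'mkohqq'
Prefix to check: 'vj'
First 2 characters of input: 'mk'
Match: False
Result: No


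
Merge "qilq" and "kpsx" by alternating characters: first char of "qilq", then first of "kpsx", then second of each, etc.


String 1: 'qilq'
String 2: 'kpsx'
Operation: alternate characters
Pairs: 'q'+'k', 'i'+'p', 'l'+'s', 'q'+'x'
Result: qkiplsqx


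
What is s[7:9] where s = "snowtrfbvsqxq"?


Input string: 'snowtrfbvsqxq'
Operation: slice [7:9]
Extract characters: s[7]='b', s[8]='v'
Result: bv


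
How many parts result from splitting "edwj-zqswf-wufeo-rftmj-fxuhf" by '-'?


Input string: 'edwj-zqswf-wufeo-rftmj-fxuhf'
Delimiter: '-'
Split result: 'edwj', 'zqswf', 'wufeo', 'rftmj', 'fxuhf'
Number of parts: 5


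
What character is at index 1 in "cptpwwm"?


Input string: 'cptpwwm'
Operation: get character at index 1
Index mapping: s[0]='c', s[1]='p'
Result: 'p'


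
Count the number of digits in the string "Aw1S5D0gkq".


Input string: 'Aw1S5D0gkq'
Operation: count digit characters (0-9)
Scan: 'A', 'w', '1'(digit), 'S', '5'(digit), 'D', '0'(digit), 'g', 'k', 'q'
Digits found: 3
Result: 3


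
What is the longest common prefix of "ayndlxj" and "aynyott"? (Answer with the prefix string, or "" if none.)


String 1: 'ayndlxj'
String 2: 'aynyott'
Compare position by position:
pos 0: 'a' vs 'a' match
pos 1: 'y' vs 'y' match
pos 2: 'n' vs 'n' match
pos 3: 'd' vs 'y' differ -> stop
Longest common prefix: "ayn" (length 3)


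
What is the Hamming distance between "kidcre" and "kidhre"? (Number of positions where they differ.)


String 1: 'kidcre'
String 2: 'kidhre'
Compare each position: pos 0: 'k'=='k', pos 1: 'i'=='i', pos 2: 'd'=='d', pos 3: 'c'!='h', pos 4: 'r'=='r', pos 5: 'e'=='e'
Differing positions: 1
Hamming distance: 1


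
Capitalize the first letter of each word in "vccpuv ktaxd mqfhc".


Input string: 'vccpuv ktaxd mqfhc'
Operation: capitalize first letter of each word
Word transformations: 'vccpuv'->'Vccpuv', 'ktaxd'->'Ktaxd', 'mqfhc'->'Mqfhc'
Result: Vccpuv Ktaxd Mqfhc


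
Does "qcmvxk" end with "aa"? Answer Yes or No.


Input string: 'qcmvxk'
Suffix to check: 'aa'
Last 2 characters of input: 'xk'
Match: False
Result: No


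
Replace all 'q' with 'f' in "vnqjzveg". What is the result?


Input string: 'vnqjzveg'
Operation: replace 'q' with 'f'
Positions of 'q': 2
After replacement: vnfjzveg


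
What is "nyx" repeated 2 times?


Input string: 'nyx'
Operation: repeat 2 times
Concatenation: 'nyx' + 'nyx'
Result: nyxnyx


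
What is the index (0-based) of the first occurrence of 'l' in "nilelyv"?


Input string: 'nilelyv'
Target: 'l'
Scanning left to right: s[0]='n', s[1]='i', s[2]='l'
First match at index: 2


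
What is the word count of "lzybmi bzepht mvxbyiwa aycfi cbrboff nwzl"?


Input string: 'lzybmi bzepht mvxbyiwa aycfi cbrboff nwzl'
Operation: split by spaces
Words found: 'lzybmi', 'bzepht', 'mvxbyiwa', 'aycfi', 'cbrboff', 'nwzl'
Word count: 6


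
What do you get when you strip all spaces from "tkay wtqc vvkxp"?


Input string: 'tkay wtqc vvkxp'
Operation: remove all spaces
Words: 'tkay', 'wtqc', 'vvkxp'
Join without spaces: tkaywtqcvvkxp


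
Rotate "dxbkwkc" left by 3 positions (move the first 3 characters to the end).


Input: 'dxbkwkc', shift = 3
Operation: split at index 3 and swap parts
Front part s[0:3] = 'dxb'
Back part s[3:] = 'kwkc'
Rotated = back + front = 'kwkc' + 'dxb'
Result: kwkcdxb


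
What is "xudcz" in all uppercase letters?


Input string: 'xudcz'
Operation: convert each letter to uppercase
Mapping: 'x'->'X', 'u'->'U', 'd'->'D', 'c'->'C', 'z'->'Z'
Result: XUDCZ


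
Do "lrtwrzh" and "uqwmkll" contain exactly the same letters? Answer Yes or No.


String 1: 'lrtwrzh' -> sorted: 'hlrrtwz'
String 2: 'uqwmkll' -> sorted: 'kllmquw'
Compare sorted forms: 'hlrrtwz' != 'kllmquw'
Anagram: No


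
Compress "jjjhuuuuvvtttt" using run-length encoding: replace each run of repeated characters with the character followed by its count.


Input: 'jjjhuuuuvvtttt'
Operation: identify consecutive runs
Runs: 'jjj' -> j3, 'h' -> h1, 'uuuu' -> u4, 'vv' -> v2, 'tttt' -> t4
Encoded: j3h1u4v2t4


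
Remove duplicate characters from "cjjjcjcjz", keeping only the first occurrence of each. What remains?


Input: 'cjjjcjcjz'
Operation: keep first occurrence of each character
Scan: s[0]='c' new -> keep; s[1]='j' new -> keep; s[2]='j' seen -> skip; s[3]='j' seen -> skip; s[4]='c' seen -> skip; s[5]='j' seen -> skip; s[6]='c' seen -> skip; s[7]='j' seen -> skip; s[8]='z' new -> keep
Result: cjz


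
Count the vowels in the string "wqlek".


Input string: 'wqlek'
Operation: count vowels (a, e, i, o, u)
Scan: s[0]='w', s[1]='q', s[2]='l', s[3]='e' (vowel), s[4]='k'
Vowels found: 1
Result: 1


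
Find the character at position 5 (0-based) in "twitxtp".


Input string: 'twitxtp'
Operation: get character at index 5
Index mapping: s[0]='t', s[1]='w', s[2]='i', s[3]='t', s[4]='x', s[5]='t'
Result: 't'


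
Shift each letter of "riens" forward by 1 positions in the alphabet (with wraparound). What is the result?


Input: 'riens', shift = 1
Operation: for each letter, (position + 1) mod 26
Mapping: 'r'(17+1=18)->'s', 'i'(8+1=9)->'j', 'e'(4+1=5)->'f', 'n'(13+1=14)->'o', 's'(18+1=19)->'t'
Result: sjfot


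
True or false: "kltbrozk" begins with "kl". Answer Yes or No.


Input string: 'kltbrozk'
Prefix to check: 'kl'
First 2 characters of input: 'kl'
Match: True
Result: Yes


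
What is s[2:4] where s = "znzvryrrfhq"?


Input string: 'znzvryrrfhq'
Operation: slice [2:4]
Extract characters: s[2]='z', s[3]='v'
Result: zv


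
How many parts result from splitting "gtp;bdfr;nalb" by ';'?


Input string: 'gtp;bdfr;nalb'
Delimiter: ';'
Split result: 'gtp', 'bdfr', 'nalb'
Number of parts: 3


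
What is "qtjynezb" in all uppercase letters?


Input string: 'qtjynezb'
Operation: convert each letter to uppercase
Mapping: 'q'->'Q', 't'->'T', 'j'->'J', 'y'->'Y', 'n'->'N', 'e'->'E', 'z'->'Z', 'b'->'B'
Result: QTJYNEZB


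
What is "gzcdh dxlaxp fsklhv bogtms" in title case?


Input string: 'gzcdh dxlaxp fsklhv bogtms'
Operation: capitalize first letter of each word
Word transformations: 'gzcdh'->'Gzcdh', 'dxlaxp'->'Dxlaxp', 'fsklhv'->'Fsklhv', 'bogtms'->'Bogtms'
Result: Gzcdh Dxlaxp Fsklhv Bogtms


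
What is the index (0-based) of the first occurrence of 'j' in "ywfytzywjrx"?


Input string: 'ywfytzywjrx'
Target: 'j'
Scanning left to right: s[0]='y', s[1]='w', s[2]='f', s[3]='y', s[4]='t', s[5]='z', s[6]='y', s[7]='w', s[8]='j'
First match at index: 8


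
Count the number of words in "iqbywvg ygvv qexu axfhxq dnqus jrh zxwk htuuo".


Input string: 'iqbywvg ygvv qexu axfhxq dnqus jrh zxwk htuuo'
Operation: split by spaces
Words found: 'iqbywvg', 'ygvv', 'qexu', 'axfhxq', 'dnqus', 'jrh', 'zxwk', 'htuuo'
Word count: 8


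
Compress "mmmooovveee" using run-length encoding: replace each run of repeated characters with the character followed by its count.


Input: 'mmmooovveee'
Operation: identify consecutive runs
Runs: 'mmm' -> m3, 'ooo' -> o3, 'vv' -> v2, 'eee' -> e3
Encoded: m3o3v2e3


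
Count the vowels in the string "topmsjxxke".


Input string: 'topmsjxxke'
Operation: count vowels (a, e, i, o, u)
Scan: s[0]='t', s[1]='o' (vowel), s[2]='p', s[3]='m', s[4]='s', s[5]='j', s[6]='x', s[7]='x', s[8]='k', s[9]='e' (vowel)
Vowels found: 2
Result: 2


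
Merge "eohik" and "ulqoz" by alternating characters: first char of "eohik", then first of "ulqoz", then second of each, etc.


String 1: 'eohik'
String 2: 'ulqoz'
Operation: alternate characters
Pairs: 'e'+'u', 'o'+'l', 'h'+'q', 'i'+'o', 'k'+'z'
Result: euolhqiokz


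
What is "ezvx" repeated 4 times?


Input string: 'ezvx'
Operation: repeat 4 times
Concatenation: 'ezvx' + 'ezvx' + 'ezvx' + 'ezvx'
Result: ezvxezvxezvxezvx


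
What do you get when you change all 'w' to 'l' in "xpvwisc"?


Input string: 'xpvwisc'
Operation: replace 'w' with 'l'
Positions of 'w': 3
After replacement: xpvlisc


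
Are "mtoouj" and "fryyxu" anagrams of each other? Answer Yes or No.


String 1: 'mtoouj' -> sorted: 'jmootu'
String 2: 'fryyxu' -> sorted: 'fruxyy'
Compare sorted forms: 'jmootu' != 'fruxyy'
Anagram: No


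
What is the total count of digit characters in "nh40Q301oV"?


Input string: 'nh40Q301oV'
Operation: count digit characters (0-9)
Scan: 'n', 'h', '4'(digit), '0'(digit), 'Q', '3'(digit), '0'(digit), '1'(digit), 'o', 'V'
Digits found: 5
Result: 5


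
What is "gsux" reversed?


Input string: 'gsux'
Operation: reverse character order
Original order: 'g' -> 's' -> 'u' -> 'x'
Reversed order: 'x' -> 'u' -> 's' -> 'g'
Result: xusg


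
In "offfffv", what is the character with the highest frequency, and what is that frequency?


Input: 'offfffv'
Operation: tally each character
Counts: 'f':5, 'o':1, 'v':1
Maximum: 'f' appears 5 times


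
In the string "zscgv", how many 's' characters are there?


Input string: 'zscgv'
Target character: 's'
Scan each position: s[1]='s'
Matches found at indices: 1
Total: 1


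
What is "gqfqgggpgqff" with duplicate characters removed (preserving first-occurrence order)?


Input: 'gqfqgggpgqff'
Operation: keep first occurrence of each character
Scan: s[0]='g' new -> keep; s[1]='q' new -> keep; s[2]='f' new -> keep; s[3]='q' seen -> skip; s[4]='g' seen -> skip; s[5]='g' seen -> skip; s[6]='g' seen -> skip; s[7]='p' new -> keep; s[8]='g' seen -> skip; s[9]='q' seen -> skip; s[10]='f' seen -> skip; s[11]='f' seen -> skip
Result: gqfp


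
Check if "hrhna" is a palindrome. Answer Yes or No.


Input string: 'hrhna'
Reversed: 'anhrh'
Compare pairs: s[0]='h' vs s[4]='a' (mismatch), s[1]='r' vs s[3]='n' (mismatch)
Palindrome: No


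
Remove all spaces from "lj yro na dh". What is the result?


Input string: 'lj yro na dh'
Operation: remove all spaces
Words: 'lj', 'yro', 'na', 'dh'
Join without spaces: ljyronadh


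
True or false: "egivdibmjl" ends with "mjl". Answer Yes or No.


Input string: 'egivdibmjl'
Suffix to check: 'mjl'
Last 3 characters of input: 'mjl'
Match: True
Result: Yes


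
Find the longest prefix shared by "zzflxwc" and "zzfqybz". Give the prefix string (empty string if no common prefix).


String 1: 'zzflxwc'
String 2: 'zzfqybz'
Compare position by position:
pos 0: 'z' vs 'z' match
pos 1: 'z' vs 'z' match
pos 2: 'f' vs 'f' match
pos 3: 'l' vs 'q' differ -> stop
Longest common prefix: "zzf" (length 3)


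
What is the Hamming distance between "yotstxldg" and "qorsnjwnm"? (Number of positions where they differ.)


String 1: 'yotstxldg'
String 2: 'qorsnjwnm'
Compare each position: pos 0: 'y'!='q', pos 1: 'o'=='o', pos 2: 't'!='r', pos 3: 's'=='s', pos 4: 't'!='n', pos 5: 'x'!='j', pos 6: 'l'!='w', pos 7: 'd'!='n', pos 8: 'g'!='m'
Differing positions: 7
Hamming distance: 7


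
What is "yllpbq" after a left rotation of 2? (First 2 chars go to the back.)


Input: 'yllpbq', shift = 2
Operation: split at index 2 and swap parts
Front part s[0:2] = 'yl'
Back part s[2:] = 'lpbq'
Rotated = back + front = 'lpbq' + 'yl'
Result: lpbqyl


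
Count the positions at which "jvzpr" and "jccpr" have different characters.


String 1: 'jvzpr'
String 2: 'jccpr'
Compare each position: pos 0: 'j'=='j', pos 1: 'v'!='c', pos 2: 'z'!='c', pos 3: 'p'=='p', pos 4: 'r'=='r'
Differing positions: 2
Hamming distance: 2


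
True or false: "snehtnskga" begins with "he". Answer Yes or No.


Input string: 'snehtnskga'
Prefix to check: 'he'
First 2 characters of input: 'sn'
Match: False
Result: No


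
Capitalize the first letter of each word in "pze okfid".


Input string: 'pze okfid'
Operation: capitalize first letter of each word
Word transformations: 'pze'->'Pze', 'okfid'->'Okfid'
Result: Pze Okfid


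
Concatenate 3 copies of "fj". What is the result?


Input string: 'fj'
Operation: repeat 3 times
Concatenation: 'fj' + 'fj' + 'fj'
Result: fjfjfj


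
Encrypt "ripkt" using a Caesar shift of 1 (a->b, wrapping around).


Input: 'ripkt', shift = 1
Operation: for each letter, (position + 1) mod 26
Mapping: 'r'(17+1=18)->'s', 'i'(8+1=9)->'j', 'p'(15+1=16)->'q', 'k'(10+1=11)->'l', 't'(19+1=20)->'u'
Result: sjqlu


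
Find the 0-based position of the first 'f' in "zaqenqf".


Input string: 'zaqenqf'
Target: 'f'
Scanning left to right: s[0]='z', s[1]='a', s[2]='q', s[3]='e', s[4]='n', s[5]='q', s[6]='f'
First match at index: 6


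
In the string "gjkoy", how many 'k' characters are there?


Input string: 'gjkoy'
Target character: 'k'
Scan each position: s[2]='k'
Matches found at indices: 2
Total: 1
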